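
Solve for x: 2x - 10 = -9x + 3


Starting with: 2x - 10 = -9x + 3
Move all x terms to left: (2 + 9)x = 3 + 10
Simplify: 11x = 13
Divide both sides by 11: x = 13/11

x = 13/11


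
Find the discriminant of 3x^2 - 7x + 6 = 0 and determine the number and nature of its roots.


For ax^2 + bx + c = 0, discriminant D = b^2 - 4ac
Here a = 3, b = -7, c = 6
D = (-7)^2 - 4(3)(6) = 49 - 72 = -23

D = -23 < 0
The equation has no real roots (2 complex conjugate roots).

Discriminant = -23, no real roots (2 complex conjugate roots)


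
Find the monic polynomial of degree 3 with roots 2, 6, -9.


A monic polynomial with roots 2, 6, -9 is:
p(x) = (x - 2)(x - 6)(x + 9)
After multiplying by (x - 2): x - 2
After multiplying by (x - 6): x^2 - 8x + 12
After multiplying by (x + 9): x^3 + x^2 - 60x + 108

x^3 + x^2 - 60x + 108


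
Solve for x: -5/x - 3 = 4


Subtract -3 from both sides: -5/x = 7
Multiply both sides by x: -5 = 7 * x
Divide by 7: x = -5/7

x = -5/7


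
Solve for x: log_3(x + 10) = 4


Convert to exponential form: x + 10 = 3^4 = 81
x = 81 - 10 = 71
Check: log_3(71 + 10) = log_3(81) = log_3(81) = 4 ✓

x = 71


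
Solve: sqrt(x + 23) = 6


Square both sides: x + 23 = 6^2 = 36
x = 36 - 23 = 13
x = 13
Check: sqrt(1*13 + 23) = sqrt(36) = 6 ✓

x = 13


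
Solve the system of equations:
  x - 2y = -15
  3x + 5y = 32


Using Cramer's rule:
Determinant D = (1)(5) - (3)(-2) = 5 + 6 = 11
Dx = (-15)(5) - (32)(-2) = -75 + 64 = -11
Dy = (1)(32) - (3)(-15) = 32 + 45 = 77
x = Dx/D = -11/11 = -1
y = Dy/D = 77/11 = 7

x = -1, y = 7


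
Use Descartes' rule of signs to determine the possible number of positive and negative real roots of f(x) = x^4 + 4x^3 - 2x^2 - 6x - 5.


Descartes' rule of signs:

For positive roots, count sign changes in f(x) = x^4 + 4x^3 - 2x^2 - 6x - 5:
Signs of coefficients: +, +, -, -, -
Number of sign changes: 1
Possible positive real roots: 1

For negative roots, examine f(-x) = x^4 - 4x^3 - 2x^2 + 6x - 5:
Signs of coefficients: +, -, -, +, -
Number of sign changes: 3
Possible negative real roots: 3, 1

Positive roots: 1; Negative roots: 3 or 1


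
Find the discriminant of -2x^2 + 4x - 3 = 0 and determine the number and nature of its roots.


For ax^2 + bx + c = 0, discriminant D = b^2 - 4ac
Here a = -2, b = 4, c = -3
D = (4)^2 - 4(-2)(-3) = 16 - 24 = -8

D = -8 < 0
The equation has no real roots (2 complex conjugate roots).

Discriminant = -8, no real roots (2 complex conjugate roots)


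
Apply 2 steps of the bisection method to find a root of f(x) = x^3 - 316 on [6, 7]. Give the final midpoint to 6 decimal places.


f(x) = x^3 - 316
f(6) = -100 < 0
f(7) = 27 > 0

Step 1: midpoint = (6.000000 + 7.000000)/2 = 6.500000
  f(6.500000) = -41.375000
  f(mid) < 0, so root is in [6.500000, 7.000000]

Step 2: midpoint = (6.500000 + 7.000000)/2 = 6.750000
  f(6.750000) = -8.453125
  f(mid) < 0, so root is in [6.750000, 7.000000]

midpoint = 6.750000


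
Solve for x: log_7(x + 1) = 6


Convert to exponential form: x + 1 = 7^6 = 117649
x = 117649 - 1 = 117648
Check: log_7(117648 + 1) = log_7(117649) = log_7(117649) = 6 ✓

x = 117648


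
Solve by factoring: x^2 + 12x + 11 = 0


We need two numbers that multiply to 11 and add to 12.
Those numbers are 1 and 11 (since 1 * 11 = 11 and 1 + 11 = 12).
So x^2 + 12x + 11 = (x + 1)(x + 11) = 0
Setting each factor to zero: x = -1 or x = -11

x = -11, x = -1


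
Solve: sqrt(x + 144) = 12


Square both sides: x + 144 = 12^2 = 144
x = 144 - 144 = 0
x = 0
Check: sqrt(1*0 + 144) = sqrt(144) = 12 ✓

x = 0


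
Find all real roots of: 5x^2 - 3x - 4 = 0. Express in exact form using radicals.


Using the quadratic formula: x = (-b ± sqrt(b^2 - 4ac)) / (2a)
Here a = 5, b = -3, c = -4
Discriminant = b^2 - 4ac = (-3)^2 - 4(5)(-4) = 9 + 80 = 89
Since discriminant = 89 > 0, there are two real roots.
x = (3 ± sqrt(89)) / 10
Numerically: x ≈ 1.2434 or x ≈ -0.6434

x = (3 + sqrt(89)) / 10 or x = (3 - sqrt(89)) / 10


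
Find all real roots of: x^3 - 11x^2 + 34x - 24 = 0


Let p(x) = x^3 - 11x^2 + 34x - 24. By the rational root theorem (leading coefficient 1), any rational root is an integer divisor of 24: try ±1, ±2, ... in turn.
Test x = 1: value = 0 ✓, so (x - 1) is a factor.
Synthetic division by (x - 1): bring down 1; 1(1) - 11 = -10; (-10)(1) + 34 = 24; 24(1) - 24 = 0 → quotient x^2 - 10x + 24, remainder 0.
Solve the quadratic x^2 - 10x + 24 = 0: discriminant = (-10)^2 - 4(1)(24) = 100 - 96 = 4.
sqrt(4) = 2, so x = (10 ± 2)/2: x = 6 or x = 4.

x = 1, x = 4, x = 6


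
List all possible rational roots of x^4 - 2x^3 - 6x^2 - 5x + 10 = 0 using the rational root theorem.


Rational root theorem: possible roots are ±p/q where:
  p divides the constant term (10): p ∈ {1, 2, 5, 10}
  q divides the leading coefficient (1): q ∈ {1}

All possible rational roots: -10, -5, -2, -1, 1, 2, 5, 10

-10, -5, -2, -1, 1, 2, 5, 10


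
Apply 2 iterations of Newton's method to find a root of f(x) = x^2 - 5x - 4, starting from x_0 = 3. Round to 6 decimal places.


Newton's method: x_(n+1) = x_n - f(x_n)/f'(x_n)
f(x) = x^2 - 5x - 4
f'(x) = 2x - 5

Iteration 1:
  f(3.000000) = -10.000000
  f'(3.000000) = 1.000000
  x_1 = 3.000000 - (-10.000000)/(1.000000) = 13.000000

Iteration 2:
  f(13.000000) = 100.000000
  f'(13.000000) = 21.000000
  x_2 = 13.000000 - (100.000000)/(21.000000) = 8.238095

x_2 = 8.238095


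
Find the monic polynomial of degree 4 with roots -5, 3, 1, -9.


A monic polynomial with roots -5, 3, 1, -9 is:
p(x) = (x + 5)(x - 3)(x - 1)(x + 9)
After multiplying by (x + 5): x + 5
After multiplying by (x - 3): x^2 + 2x - 15
After multiplying by (x - 1): x^3 + x^2 - 17x + 15
After multiplying by (x + 9): x^4 + 10x^3 - 8x^2 - 138x + 135

x^4 + 10x^3 - 8x^2 - 138x + 135


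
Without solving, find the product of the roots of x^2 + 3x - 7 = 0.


By Vieta's formulas for ax^2 + bx + c = 0:
  Sum of roots = -b/a
  Product of roots = c/a

Here a = 1, b = 3, c = -7
Sum = -(3)/1 = -3
Product = -7/1 = -7

Product = -7


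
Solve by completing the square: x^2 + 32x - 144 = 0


Start: x^2 + 32x - 144 = 0
Move constant: x^2 + 32x = 144
Half of 32 is 16, squared is 256
Add 256 to both sides: x^2 + 32x + 256 = 400
(x + 16)^2 = 400
x + 16 = ±20
x = -16 + 20 = 4 or x = -16 - 20 = -36

x = -36, x = 4


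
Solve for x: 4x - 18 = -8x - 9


Starting with: 4x - 18 = -8x - 9
Move all x terms to left: (4 + 8)x = -9 + 18
Simplify: 12x = 9
Divide both sides by 12: x = 3/4

x = 3/4


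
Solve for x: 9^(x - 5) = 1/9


Express both sides with the same base.
1/9 = 9^(-1)
Since the bases match, equate exponents: x - 5 = -1
So x = -1 - (-5) = 4

x = 4


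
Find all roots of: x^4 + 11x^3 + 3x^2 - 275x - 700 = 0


Let p(x) = x^4 + 11x^3 + 3x^2 - 275x - 700. By the rational root theorem (leading coefficient 1), any rational root is an integer divisor of 700: try ±1, ±2, ... in turn.
Test x = 1: value = -960 ≠ 0.
Test x = -1: value = -432 ≠ 0.
Test x = 2: value = -1134 ≠ 0.
Test x = -2: value = -210 ≠ 0.
Test x = 4: value = -792 ≠ 0.
Test x = -4: value = 0 ✓, so (x + 4) is a factor.
Synthetic division by (x + 4): bring down 1; 1(-4) + 11 = 7; 7(-4) + 3 = -25; (-25)(-4) - 275 = -175; (-175)(-4) - 700 = 0 → quotient x^3 + 7x^2 - 25x - 175, remainder 0.
Continue with the quotient x^3 + 7x^2 - 25x - 175 (candidates must divide 175).
Test x = 5: value = 0 ✓, so (x - 5) is a factor.
Synthetic division by (x - 5): bring down 1; 1(5) + 7 = 12; 12(5) - 25 = 35; 35(5) - 175 = 0 → quotient x^2 + 12x + 35, remainder 0.
Solve the quadratic x^2 + 12x + 35 = 0: discriminant = 12^2 - 4(1)(35) = 144 - 140 = 4.
sqrt(4) = 2, so x = (-12 ± 2)/2: x = -5 or x = -7.
Collecting all roots found:

x = -7, x = -5, x = -4, x = 5


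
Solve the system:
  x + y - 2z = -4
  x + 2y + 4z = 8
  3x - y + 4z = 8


Using Cramer's rule. Expand each determinant along the first row.
D  = 1*[2*4 - 4*(-1)] - 1*[1*4 - 4*3] + (-2)*[1*(-1) - 2*3]
  = 1*(12) - 1*(-8) + (-2)*(-7) = 34
Dx = (-4)*[2*4 - 4*(-1)] - 1*[8*4 - 4*8] + (-2)*[8*(-1) - 2*8]
  = (-4)*(12) - 1*(0) + (-2)*(-24) = 0
Dy = 1*[8*4 - 4*8] - (-4)*[1*4 - 4*3] + (-2)*[1*8 - 8*3]
  = 1*(0) - (-4)*(-8) + (-2)*(-16) = 0
Dz = 1*[2*8 - 8*(-1)] - 1*[1*8 - 8*3] + (-4)*[1*(-1) - 2*3]
  = 1*(24) - 1*(-16) + (-4)*(-7) = 68
x = Dx/D = 0/34 = 0, y = Dy/D = 0/34 = 0, z = Dz/D = 68/34 = 2
Check eq1: (1)(0) + (1)(0) + (-2)(2) = -4 = -4 ✓
Check eq2: (1)(0) + (2)(0) + (4)(2) = 8 = 8 ✓
Check eq3: (3)(0) + (-1)(0) + (4)(2) = 8 = 8 ✓

x = 0, y = 0, z = 2


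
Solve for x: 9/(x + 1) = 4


Multiply both sides by (x + 1): 9 = 4(x + 1)
Distribute: 9 = 4x + 4
4x = 9 - 4 = 5
x = 5/4

x = 5/4


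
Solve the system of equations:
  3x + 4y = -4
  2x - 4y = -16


Using Cramer's rule:
Determinant D = (3)(-4) - (2)(4) = -12 - 8 = -20
Dx = (-4)(-4) - (-16)(4) = 16 + 64 = 80
Dy = (3)(-16) - (2)(-4) = -48 + 8 = -40
x = Dx/D = 80/-20 = -4
y = Dy/D = -40/-20 = 2

x = -4, y = 2


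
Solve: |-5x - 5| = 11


An absolute value equation |expr| = 11 gives two cases:
Case 1: -5x - 5 = 11
  -5x = 16, so x = -16/5
Case 2: -5x - 5 = -11
  -5x = -6, so x = 6/5

x = -16/5, x = 6/5


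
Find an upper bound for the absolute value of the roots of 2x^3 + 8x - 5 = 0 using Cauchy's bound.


Cauchy's bound: all roots r satisfy |r| <= 1 + max(|a_i/a_n|) for i = 0,...,n-1
where a_n is the leading coefficient.

Coefficients: [2, 0, 8, -5]
Leading coefficient a_n = 2
Ratios |a_i/a_n|: 0, 4, 5/2
Maximum ratio: 4
Cauchy's bound: |r| <= 1 + 4 = 5

Upper bound = 5


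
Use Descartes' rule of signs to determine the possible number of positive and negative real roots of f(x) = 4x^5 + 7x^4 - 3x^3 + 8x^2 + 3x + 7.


Descartes' rule of signs:

For positive roots, count sign changes in f(x) = 4x^5 + 7x^4 - 3x^3 + 8x^2 + 3x + 7:
Signs of coefficients: +, +, -, +, +, +
Number of sign changes: 2
Possible positive real roots: 2, 0

For negative roots, examine f(-x) = -4x^5 + 7x^4 + 3x^3 + 8x^2 - 3x + 7:
Signs of coefficients: -, +, +, +, -, +
Number of sign changes: 3
Possible negative real roots: 3, 1

Positive roots: 2 or 0; Negative roots: 3 or 1


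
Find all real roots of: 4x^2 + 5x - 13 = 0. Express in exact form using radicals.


Using the quadratic formula: x = (-b ± sqrt(b^2 - 4ac)) / (2a)
Here a = 4, b = 5, c = -13
Discriminant = b^2 - 4ac = 5^2 - 4(4)(-13) = 25 + 208 = 233
Since discriminant = 233 > 0, there are two real roots.
x = (-5 ± sqrt(233)) / 8
Numerically: x ≈ 1.2830 or x ≈ -2.5330

x = (-5 + sqrt(233)) / 8 or x = (-5 - sqrt(233)) / 8


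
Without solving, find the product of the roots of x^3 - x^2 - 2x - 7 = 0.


By Vieta's formulas for x^3 + bx^2 + cx + d = 0:
  r1 + r2 + r3 = -b/a = 1
  r1*r2 + r1*r3 + r2*r3 = c/a = -2
  r1*r2*r3 = -d/a = 7


Product = 7


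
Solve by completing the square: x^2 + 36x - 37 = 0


Start: x^2 + 36x - 37 = 0
Move constant: x^2 + 36x = 37
Half of 36 is 18, squared is 324
Add 324 to both sides: x^2 + 36x + 324 = 361
(x + 18)^2 = 361
x + 18 = ±19
x = -18 + 19 = 1 or x = -18 - 19 = -37

x = -37, x = 1


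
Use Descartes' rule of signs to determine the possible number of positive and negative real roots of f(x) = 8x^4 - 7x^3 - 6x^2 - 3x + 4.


Descartes' rule of signs:

For positive roots, count sign changes in f(x) = 8x^4 - 7x^3 - 6x^2 - 3x + 4:
Signs of coefficients: +, -, -, -, +
Number of sign changes: 2
Possible positive real roots: 2, 0

For negative roots, examine f(-x) = 8x^4 + 7x^3 - 6x^2 + 3x + 4:
Signs of coefficients: +, +, -, +, +
Number of sign changes: 2
Possible negative real roots: 2, 0

Positive roots: 2 or 0; Negative roots: 2 or 0


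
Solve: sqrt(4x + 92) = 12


Square both sides: 4x + 92 = 12^2 = 144
4x = 144 - 92 = 52
x = 13
Check: sqrt(4*13 + 92) = sqrt(144) = 12 ✓

x = 13


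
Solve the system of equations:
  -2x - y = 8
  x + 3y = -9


Using Cramer's rule:
Determinant D = (-2)(3) - (1)(-1) = -6 + 1 = -5
Dx = (8)(3) - (-9)(-1) = 24 - 9 = 15
Dy = (-2)(-9) - (1)(8) = 18 - 8 = 10
x = Dx/D = 15/-5 = -3
y = Dy/D = 10/-5 = -2

x = -3, y = -2


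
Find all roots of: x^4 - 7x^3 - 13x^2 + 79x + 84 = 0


Let p(x) = x^4 - 7x^3 - 13x^2 + 79x + 84. By the rational root theorem (leading coefficient 1), any rational root is an integer divisor of 84: try ±1, ±2, ... in turn.
Test x = 1: value = 144 ≠ 0.
Test x = -1: value = 0 ✓, so (x + 1) is a factor.
Synthetic division by (x + 1): bring down 1; 1(-1) - 7 = -8; (-8)(-1) - 13 = -5; (-5)(-1) + 79 = 84; 84(-1) + 84 = 0 → quotient x^3 - 8x^2 - 5x + 84, remainder 0.
Continue with the quotient x^3 - 8x^2 - 5x + 84 (candidates must divide 84; re-test x = -1 first in case it repeats).
Test x = -1: value = 80 ≠ 0.
Test x = 2: value = 50 ≠ 0.
Test x = -2: value = 54 ≠ 0.
Test x = 3: value = 24 ≠ 0.
Test x = -3: value = 0 ✓, so (x + 3) is a factor.
Synthetic division by (x + 3): bring down 1; 1(-3) - 8 = -11; (-11)(-3) - 5 = 28; 28(-3) + 84 = 0 → quotient x^2 - 11x + 28, remainder 0.
Solve the quadratic x^2 - 11x + 28 = 0: discriminant = (-11)^2 - 4(1)(28) = 121 - 112 = 9.
sqrt(9) = 3, so x = (11 ± 3)/2: x = 7 or x = 4.
Collecting all roots found:

x = -3, x = -1, x = 4, x = 7


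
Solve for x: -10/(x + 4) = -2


Multiply both sides by (x + 4): -10 = -2(x + 4)
Distribute: -10 = -2x - 8
-2x = -10 + 8 = -2
x = 1

x = 1


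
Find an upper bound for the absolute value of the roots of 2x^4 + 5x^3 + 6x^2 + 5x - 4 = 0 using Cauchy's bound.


Cauchy's bound: all roots r satisfy |r| <= 1 + max(|a_i/a_n|) for i = 0,...,n-1
where a_n is the leading coefficient.

Coefficients: [2, 5, 6, 5, -4]
Leading coefficient a_n = 2
Ratios |a_i/a_n|: 5/2, 3, 5/2, 2
Maximum ratio: 3
Cauchy's bound: |r| <= 1 + 3 = 4

Upper bound = 4


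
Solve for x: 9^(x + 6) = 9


Express both sides with the same base.
9 = 9^1
Since the bases match, equate exponents: x + 6 = 1
So x = 1 - (6) = -5

x = -5


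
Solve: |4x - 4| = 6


An absolute value equation |expr| = 6 gives two cases:
Case 1: 4x - 4 = 6
  4x = 10, so x = 5/2
Case 2: 4x - 4 = -6
  4x = -2, so x = -1/2

x = -1/2, x = 5/2


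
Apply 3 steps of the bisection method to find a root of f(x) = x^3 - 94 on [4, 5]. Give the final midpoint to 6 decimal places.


f(x) = x^3 - 94
f(4) = -30 < 0
f(5) = 31 > 0

Step 1: midpoint = (4.000000 + 5.000000)/2 = 4.500000
  f(4.500000) = -2.875000
  f(mid) < 0, so root is in [4.500000, 5.000000]

Step 2: midpoint = (4.500000 + 5.000000)/2 = 4.750000
  f(4.750000) = 13.171875
  f(mid) > 0, so root is in [4.500000, 4.750000]

Step 3: midpoint = (4.500000 + 4.750000)/2 = 4.625000
  f(4.625000) = 4.931641
  f(mid) > 0, so root is in [4.500000, 4.625000]

midpoint = 4.625000


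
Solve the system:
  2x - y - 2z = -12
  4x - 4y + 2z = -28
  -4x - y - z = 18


Using Cramer's rule. Expand each determinant along the first row.
D  = 2*[(-4)*(-1) - 2*(-1)] - (-1)*[4*(-1) - 2*(-4)] + (-2)*[4*(-1) - (-4)*(-4)]
  = 2*(6) - (-1)*(4) + (-2)*(-20) = 56
Dx = (-12)*[(-4)*(-1) - 2*(-1)] - (-1)*[(-28)*(-1) - 2*18] + (-2)*[(-28)*(-1) - (-4)*18]
  = (-12)*(6) - (-1)*(-8) + (-2)*(100) = -280
Dy = 2*[(-28)*(-1) - 2*18] - (-12)*[4*(-1) - 2*(-4)] + (-2)*[4*18 - (-28)*(-4)]
  = 2*(-8) - (-12)*(4) + (-2)*(-40) = 112
Dz = 2*[(-4)*18 - (-28)*(-1)] - (-1)*[4*18 - (-28)*(-4)] + (-12)*[4*(-1) - (-4)*(-4)]
  = 2*(-100) - (-1)*(-40) + (-12)*(-20) = 0
x = Dx/D = -280/56 = -5, y = Dy/D = 112/56 = 2, z = Dz/D = 0/56 = 0
Check eq1: (2)(-5) + (-1)(2) + (-2)(0) = -12 = -12 ✓
Check eq2: (4)(-5) + (-4)(2) + (2)(0) = -28 = -28 ✓
Check eq3: (-4)(-5) + (-1)(2) + (-1)(0) = 18 = 18 ✓

x = -5, y = 2, z = 0


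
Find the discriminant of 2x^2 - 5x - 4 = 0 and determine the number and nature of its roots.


For ax^2 + bx + c = 0, discriminant D = b^2 - 4ac
Here a = 2, b = -5, c = -4
D = (-5)^2 - 4(2)(-4) = 25 + 32 = 57

D = 57 > 0 but not a perfect square
The equation has 2 distinct real irrational roots.

Discriminant = 57, 2 distinct real irrational roots


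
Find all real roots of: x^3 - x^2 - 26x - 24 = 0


Let p(x) = x^3 - x^2 - 26x - 24. By the rational root theorem (leading coefficient 1), any rational root is an integer divisor of 24: try ±1, ±2, ... in turn.
Test x = 1: value = -50 ≠ 0.
Test x = -1: value = 0 ✓, so (x + 1) is a factor.
Synthetic division by (x + 1): bring down 1; 1(-1) - 1 = -2; (-2)(-1) - 26 = -24; (-24)(-1) - 24 = 0 → quotient x^2 - 2x - 24, remainder 0.
Solve the quadratic x^2 - 2x - 24 = 0: discriminant = (-2)^2 - 4(1)(-24) = 4 + 96 = 100.
sqrt(100) = 10, so x = (2 ± 10)/2: x = 6 or x = -4.

x = -4, x = -1, x = 6


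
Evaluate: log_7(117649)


We need the exponent such that 7^? = 117649
7^6 = 117649
Therefore log_7(117649) = 6

6


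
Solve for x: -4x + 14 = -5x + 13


Starting with: -4x + 14 = -5x + 13
Move all x terms to left: (-4 + 5)x = 13 - 14
Simplify: x = -1
Divide both sides by 1: x = -1

x = -1


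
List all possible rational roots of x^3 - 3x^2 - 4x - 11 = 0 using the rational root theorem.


Rational root theorem: possible roots are ±p/q where:
  p divides the constant term (-11): p ∈ {1, 11}
  q divides the leading coefficient (1): q ∈ {1}

All possible rational roots: -11, -1, 1, 11

-11, -1, 1, 11


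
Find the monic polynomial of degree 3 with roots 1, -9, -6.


A monic polynomial with roots 1, -9, -6 is:
p(x) = (x - 1)(x + 9)(x + 6)
After multiplying by (x - 1): x - 1
After multiplying by (x + 9): x^2 + 8x - 9
After multiplying by (x + 6): x^3 + 14x^2 + 39x - 54

x^3 + 14x^2 + 39x - 54


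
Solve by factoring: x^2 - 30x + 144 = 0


We need two numbers that multiply to 144 and add to -30.
Those numbers are -6 and -24 (since (-6) * (-24) = 144 and (-6) + (-24) = -30).
So x^2 - 30x + 144 = (x - 6)(x - 24) = 0
Setting each factor to zero: x = 6 or x = 24

x = 6, x = 24


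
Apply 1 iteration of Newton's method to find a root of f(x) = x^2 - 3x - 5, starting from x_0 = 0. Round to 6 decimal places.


Newton's method: x_(n+1) = x_n - f(x_n)/f'(x_n)
f(x) = x^2 - 3x - 5
f'(x) = 2x - 3

Iteration 1:
  f(0.000000) = -5.000000
  f'(0.000000) = -3.000000
  x_1 = 0.000000 - (-5.000000)/(-3.000000) = -1.666667

x_1 = -1.666667


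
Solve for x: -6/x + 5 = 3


Subtract 5 from both sides: -6/x = -2
Multiply both sides by x: -6 = -2 * x
Divide by -2: x = 3

x = 3


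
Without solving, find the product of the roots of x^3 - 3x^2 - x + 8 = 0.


By Vieta's formulas for x^3 + bx^2 + cx + d = 0:
  r1 + r2 + r3 = -b/a = 3
  r1*r2 + r1*r3 + r2*r3 = c/a = -1
  r1*r2*r3 = -d/a = -8


Product = -8


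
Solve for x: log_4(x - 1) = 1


Convert to exponential form: x - 1 = 4^1 = 4
x = 4 + 1 = 5
Check: log_4(5 - 1) = log_4(4) = log_4(4) = 1 ✓

x = 5


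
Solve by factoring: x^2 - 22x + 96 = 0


We need two numbers that multiply to 96 and add to -22.
Those numbers are -6 and -16 (since (-6) * (-16) = 96 and (-6) + (-16) = -22).
So x^2 - 22x + 96 = (x - 6)(x - 16) = 0
Setting each factor to zero: x = 6 or x = 16

x = 6, x = 16


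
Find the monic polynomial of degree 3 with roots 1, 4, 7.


A monic polynomial with roots 1, 4, 7 is:
p(x) = (x - 1)(x - 4)(x - 7)
After multiplying by (x - 1): x - 1
After multiplying by (x - 4): x^2 - 5x + 4
After multiplying by (x - 7): x^3 - 12x^2 + 39x - 28

x^3 - 12x^2 + 39x - 28


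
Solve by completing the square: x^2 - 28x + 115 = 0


Start: x^2 - 28x + 115 = 0
Move constant: x^2 - 28x = -115
Half of -28 is -14, squared is 196
Add 196 to both sides: x^2 - 28x + 196 = 81
(x - 14)^2 = 81
x - 14 = ±9
x = 14 + 9 = 23 or x = 14 - 9 = 5

x = 5, x = 23


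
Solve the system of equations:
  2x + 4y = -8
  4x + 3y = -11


Using Cramer's rule:
Determinant D = (2)(3) - (4)(4) = 6 - 16 = -10
Dx = (-8)(3) - (-11)(4) = -24 + 44 = 20
Dy = (2)(-11) - (4)(-8) = -22 + 32 = 10
x = Dx/D = 20/-10 = -2
y = Dy/D = 10/-10 = -1

x = -2, y = -1


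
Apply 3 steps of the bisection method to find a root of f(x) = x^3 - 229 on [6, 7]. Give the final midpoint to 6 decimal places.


f(x) = x^3 - 229
f(6) = -13 < 0
f(7) = 114 > 0

Step 1: midpoint = (6.000000 + 7.000000)/2 = 6.500000
  f(6.500000) = 45.625000
  f(mid) > 0, so root is in [6.000000, 6.500000]

Step 2: midpoint = (6.000000 + 6.500000)/2 = 6.250000
  f(6.250000) = 15.140625
  f(mid) > 0, so root is in [6.000000, 6.250000]

Step 3: midpoint = (6.000000 + 6.250000)/2 = 6.125000
  f(6.125000) = 0.783203
  f(mid) > 0, so root is in [6.000000, 6.125000]

midpoint = 6.125000


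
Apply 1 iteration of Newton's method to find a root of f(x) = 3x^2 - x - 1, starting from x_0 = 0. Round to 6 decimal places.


Newton's method: x_(n+1) = x_n - f(x_n)/f'(x_n)
f(x) = 3x^2 - x - 1
f'(x) = 6x - 1

Iteration 1:
  f(0.000000) = -1.000000
  f'(0.000000) = -1.000000
  x_1 = 0.000000 - (-1.000000)/(-1.000000) = -1.000000

x_1 = -1.000000


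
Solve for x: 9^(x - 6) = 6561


Express both sides with the same base.
6561 = 9^4
Since the bases match, equate exponents: x - 6 = 4
So x = 4 - (-6) = 10

x = 10


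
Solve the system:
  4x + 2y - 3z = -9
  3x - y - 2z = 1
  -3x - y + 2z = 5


Using Cramer's rule. Expand each determinant along the first row.
D  = 4*[(-1)*2 - (-2)*(-1)] - 2*[3*2 - (-2)*(-3)] + (-3)*[3*(-1) - (-1)*(-3)]
  = 4*(-4) - 2*(0) + (-3)*(-6) = 2
Dx = (-9)*[(-1)*2 - (-2)*(-1)] - 2*[1*2 - (-2)*5] + (-3)*[1*(-1) - (-1)*5]
  = (-9)*(-4) - 2*(12) + (-3)*(4) = 0
Dy = 4*[1*2 - (-2)*5] - (-9)*[3*2 - (-2)*(-3)] + (-3)*[3*5 - 1*(-3)]
  = 4*(12) - (-9)*(0) + (-3)*(18) = -6
Dz = 4*[(-1)*5 - 1*(-1)] - 2*[3*5 - 1*(-3)] + (-9)*[3*(-1) - (-1)*(-3)]
  = 4*(-4) - 2*(18) + (-9)*(-6) = 2
x = Dx/D = 0/2 = 0, y = Dy/D = -6/2 = -3, z = Dz/D = 2/2 = 1
Check eq1: (4)(0) + (2)(-3) + (-3)(1) = -9 = -9 ✓
Check eq2: (3)(0) + (-1)(-3) + (-2)(1) = 1 = 1 ✓
Check eq3: (-3)(0) + (-1)(-3) + (2)(1) = 5 = 5 ✓

x = 0, y = -3, z = 1


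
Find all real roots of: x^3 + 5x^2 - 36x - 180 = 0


Let p(x) = x^3 + 5x^2 - 36x - 180. By the rational root theorem (leading coefficient 1), any rational root is an integer divisor of 180: try ±1, ±2, ... in turn.
Test x = 1: value = -210 ≠ 0.
Test x = -1: value = -140 ≠ 0.
Test x = 2: value = -224 ≠ 0.
Test x = -2: value = -96 ≠ 0.
Test x = 3: value = -216 ≠ 0.
Test x = -3: value = -54 ≠ 0.
Test x = 4: value = -180 ≠ 0.
Test x = -4: value = -20 ≠ 0.
Test x = 5: value = -110 ≠ 0.
Test x = -5: value = 0 ✓, so (x + 5) is a factor.
Synthetic division by (x + 5): bring down 1; 1(-5) + 5 = 0; 0(-5) - 36 = -36; (-36)(-5) - 180 = 0 → quotient x^2 - 36, remainder 0.
Solve the quadratic x^2 - 36 = 0: discriminant = 0^2 - 4(1)(-36) = 0 + 144 = 144.
sqrt(144) = 12, so x = (0 ± 12)/2: x = 6 or x = -6.

x = -6, x = -5, x = 6


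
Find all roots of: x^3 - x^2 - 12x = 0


The constant term is 0, so x = 0 is a root. Factor out x:
  x^2 - x - 12 = 0
Solve the quadratic x^2 - x - 12 = 0: discriminant = (-1)^2 - 4(1)(-12) = 1 + 48 = 49.
sqrt(49) = 7, so x = (1 ± 7)/2: x = 4 or x = -3.
Collecting all roots found:

x = -3, x = 0, x = 4


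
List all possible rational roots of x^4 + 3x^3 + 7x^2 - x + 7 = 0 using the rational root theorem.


Rational root theorem: possible roots are ±p/q where:
  p divides the constant term (7): p ∈ {1, 7}
  q divides the leading coefficient (1): q ∈ {1}

All possible rational roots: -7, -1, 1, 7

-7, -1, 1, 7


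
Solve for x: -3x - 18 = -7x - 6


Starting with: -3x - 18 = -7x - 6
Move all x terms to left: (-3 + 7)x = -6 + 18
Simplify: 4x = 12
Divide both sides by 4: x = 3

x = 3


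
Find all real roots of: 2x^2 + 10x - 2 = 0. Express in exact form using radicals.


Using the quadratic formula: x = (-b ± sqrt(b^2 - 4ac)) / (2a)
Here a = 2, b = 10, c = -2
Discriminant = b^2 - 4ac = 10^2 - 4(2)(-2) = 100 + 16 = 116
Since discriminant = 116 > 0, there are two real roots.
x = (-10 ± 2*sqrt(29)) / 4
Simplifying: x = (-5 ± sqrt(29)) / 2
Numerically: x ≈ 0.1926 or x ≈ -5.1926

x = (-5 + sqrt(29)) / 2 or x = (-5 - sqrt(29)) / 2


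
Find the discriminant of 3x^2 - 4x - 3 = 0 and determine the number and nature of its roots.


For ax^2 + bx + c = 0, discriminant D = b^2 - 4ac
Here a = 3, b = -4, c = -3
D = (-4)^2 - 4(3)(-3) = 16 + 36 = 52

D = 52 > 0 but not a perfect square
The equation has 2 distinct real irrational roots.

Discriminant = 52, 2 distinct real irrational roots


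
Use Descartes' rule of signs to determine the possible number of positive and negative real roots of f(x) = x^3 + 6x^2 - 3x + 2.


Descartes' rule of signs:

For positive roots, count sign changes in f(x) = x^3 + 6x^2 - 3x + 2:
Signs of coefficients: +, +, -, +
Number of sign changes: 2
Possible positive real roots: 2, 0

For negative roots, examine f(-x) = -x^3 + 6x^2 + 3x + 2:
Signs of coefficients: -, +, +, +
Number of sign changes: 1
Possible negative real roots: 1

Positive roots: 2 or 0; Negative roots: 1


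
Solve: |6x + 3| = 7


An absolute value equation |expr| = 7 gives two cases:
Case 1: 6x + 3 = 7
  6x = 4, so x = 2/3
Case 2: 6x + 3 = -7
  6x = -10, so x = -5/3

x = -5/3, x = 2/3


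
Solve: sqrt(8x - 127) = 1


Square both sides: 8x - 127 = 1^2 = 1
8x = 1 + 127 = 128
x = 16
Check: sqrt(8*16 - 127) = sqrt(1) = 1 ✓

x = 16


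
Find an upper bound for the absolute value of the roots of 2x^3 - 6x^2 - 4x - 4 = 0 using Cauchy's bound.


Cauchy's bound: all roots r satisfy |r| <= 1 + max(|a_i/a_n|) for i = 0,...,n-1
where a_n is the leading coefficient.

Coefficients: [2, -6, -4, -4]
Leading coefficient a_n = 2
Ratios |a_i/a_n|: 3, 2, 2
Maximum ratio: 3
Cauchy's bound: |r| <= 1 + 3 = 4

Upper bound = 4


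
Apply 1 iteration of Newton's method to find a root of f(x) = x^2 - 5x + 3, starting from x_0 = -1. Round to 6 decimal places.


Newton's method: x_(n+1) = x_n - f(x_n)/f'(x_n)
f(x) = x^2 - 5x + 3
f'(x) = 2x - 5

Iteration 1:
  f(-1.000000) = 9.000000
  f'(-1.000000) = -7.000000
  x_1 = -1.000000 - (9.000000)/(-7.000000) = 0.285714

x_1 = 0.285714


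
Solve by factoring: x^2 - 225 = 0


We need two numbers that multiply to -225 and add to 0.
Those numbers are 15 and -15 (since 15 * (-15) = -225 and 15 + (-15) = 0).
So x^2 - 225 = (x + 15)(x - 15) = 0
Setting each factor to zero: x = -15 or x = 15

x = -15, x = 15


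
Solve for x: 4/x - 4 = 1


Subtract -4 from both sides: 4/x = 5
Multiply both sides by x: 4 = 5 * x
Divide by 5: x = 4/5

x = 4/5


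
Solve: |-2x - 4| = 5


An absolute value equation |expr| = 5 gives two cases:
Case 1: -2x - 4 = 5
  -2x = 9, so x = -9/2
Case 2: -2x - 4 = -5
  -2x = -1, so x = 1/2

x = -9/2, x = 1/2


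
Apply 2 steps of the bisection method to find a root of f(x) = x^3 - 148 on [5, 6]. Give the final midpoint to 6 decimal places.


f(x) = x^3 - 148
f(5) = -23 < 0
f(6) = 68 > 0

Step 1: midpoint = (5.000000 + 6.000000)/2 = 5.500000
  f(5.500000) = 18.375000
  f(mid) > 0, so root is in [5.000000, 5.500000]

Step 2: midpoint = (5.000000 + 5.500000)/2 = 5.250000
  f(5.250000) = -3.296875
  f(mid) < 0, so root is in [5.250000, 5.500000]

midpoint = 5.250000


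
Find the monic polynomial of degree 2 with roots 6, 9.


A monic polynomial with roots 6, 9 is:
p(x) = (x - 6)(x - 9)
After multiplying by (x - 6): x - 6
After multiplying by (x - 9): x^2 - 15x + 54

x^2 - 15x + 54


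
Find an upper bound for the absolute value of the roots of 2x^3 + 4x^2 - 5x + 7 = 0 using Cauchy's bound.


Cauchy's bound: all roots r satisfy |r| <= 1 + max(|a_i/a_n|) for i = 0,...,n-1
where a_n is the leading coefficient.

Coefficients: [2, 4, -5, 7]
Leading coefficient a_n = 2
Ratios |a_i/a_n|: 2, 5/2, 7/2
Maximum ratio: 7/2
Cauchy's bound: |r| <= 1 + 7/2 = 9/2

Upper bound = 9/2


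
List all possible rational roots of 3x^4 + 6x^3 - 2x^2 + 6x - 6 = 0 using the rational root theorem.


Rational root theorem: possible roots are ±p/q where:
  p divides the constant term (-6): p ∈ {1, 2, 3, 6}
  q divides the leading coefficient (3): q ∈ {1, 3}

All possible rational roots: -6, -3, -2, -1, -2/3, -1/3, 1/3, 2/3, 1, 2, 3, 6

-6, -3, -2, -1, -2/3, -1/3, 1/3, 2/3, 1, 2, 3, 6


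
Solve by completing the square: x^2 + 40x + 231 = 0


Start: x^2 + 40x + 231 = 0
Move constant: x^2 + 40x = -231
Half of 40 is 20, squared is 400
Add 400 to both sides: x^2 + 40x + 400 = 169
(x + 20)^2 = 169
x + 20 = ±13
x = -20 + 13 = -7 or x = -20 - 13 = -33

x = -33, x = -7


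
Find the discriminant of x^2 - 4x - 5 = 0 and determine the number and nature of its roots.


For ax^2 + bx + c = 0, discriminant D = b^2 - 4ac
Here a = 1, b = -4, c = -5
D = (-4)^2 - 4(1)(-5) = 16 + 20 = 36

D = 36 > 0 and is a perfect square (sqrt = 6)
The equation has 2 distinct real rational roots.

Discriminant = 36, 2 distinct real rational roots


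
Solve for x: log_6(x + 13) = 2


Convert to exponential form: x + 13 = 6^2 = 36
x = 36 - 13 = 23
Check: log_6(23 + 13) = log_6(36) = log_6(36) = 2 ✓

x = 23


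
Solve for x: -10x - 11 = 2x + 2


Starting with: -10x - 11 = 2x + 2
Move all x terms to left: (-10 - 2)x = 2 + 11
Simplify: -12x = 13
Divide both sides by -12: x = -13/12

x = -13/12


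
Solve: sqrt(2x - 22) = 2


Square both sides: 2x - 22 = 2^2 = 4
2x = 4 + 22 = 26
x = 13
Check: sqrt(2*13 - 22) = sqrt(4) = 2 ✓

x = 13


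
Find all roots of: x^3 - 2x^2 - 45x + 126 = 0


Let p(x) = x^3 - 2x^2 - 45x + 126. By the rational root theorem (leading coefficient 1), any rational root is an integer divisor of 126: try ±1, ±2, ... in turn.
Test x = 1: value = 80 ≠ 0.
Test x = -1: value = 168 ≠ 0.
Test x = 2: value = 36 ≠ 0.
Test x = -2: value = 200 ≠ 0.
Test x = 3: value = 0 ✓, so (x - 3) is a factor.
Synthetic division by (x - 3): bring down 1; 1(3) - 2 = 1; 1(3) - 45 = -42; (-42)(3) + 126 = 0 → quotient x^2 + x - 42, remainder 0.
Solve the quadratic x^2 + x - 42 = 0: discriminant = 1^2 - 4(1)(-42) = 1 + 168 = 169.
sqrt(169) = 13, so x = (-1 ± 13)/2: x = 6 or x = -7.
Collecting all roots found:

x = -7, x = 3, x = 6


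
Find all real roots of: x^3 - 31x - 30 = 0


Let p(x) = x^3 - 31x - 30. By the rational root theorem (leading coefficient 1), any rational root is an integer divisor of 30: try ±1, ±2, ... in turn.
Test x = 1: value = -60 ≠ 0.
Test x = -1: value = 0 ✓, so (x + 1) is a factor.
Synthetic division by (x + 1): bring down 1; 1(-1) + 0 = -1; (-1)(-1) - 31 = -30; (-30)(-1) - 30 = 0 → quotient x^2 - x - 30, remainder 0.
Solve the quadratic x^2 - x - 30 = 0: discriminant = (-1)^2 - 4(1)(-30) = 1 + 120 = 121.
sqrt(121) = 11, so x = (1 ± 11)/2: x = 6 or x = -5.

x = -5, x = -1, x = 6


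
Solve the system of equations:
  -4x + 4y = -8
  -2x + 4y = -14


Using Cramer's rule:
Determinant D = (-4)(4) - (-2)(4) = -16 + 8 = -8
Dx = (-8)(4) - (-14)(4) = -32 + 56 = 24
Dy = (-4)(-14) - (-2)(-8) = 56 - 16 = 40
x = Dx/D = 24/-8 = -3
y = Dy/D = 40/-8 = -5

x = -3, y = -5


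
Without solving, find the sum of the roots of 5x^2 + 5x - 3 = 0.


By Vieta's formulas for ax^2 + bx + c = 0:
  Sum of roots = -b/a
  Product of roots = c/a

Here a = 5, b = 5, c = -3
Sum = -(5)/5 = -1
Product = -3/5 = -3/5

Sum = -1


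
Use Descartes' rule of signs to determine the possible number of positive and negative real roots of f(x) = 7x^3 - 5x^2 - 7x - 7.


Descartes' rule of signs:

For positive roots, count sign changes in f(x) = 7x^3 - 5x^2 - 7x - 7:
Signs of coefficients: +, -, -, -
Number of sign changes: 1
Possible positive real roots: 1

For negative roots, examine f(-x) = -7x^3 - 5x^2 + 7x - 7:
Signs of coefficients: -, -, +, -
Number of sign changes: 2
Possible negative real roots: 2, 0

Positive roots: 1; Negative roots: 2 or 0


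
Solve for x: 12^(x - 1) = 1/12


Express both sides with the same base.
1/12 = 12^(-1)
Since the bases match, equate exponents: x - 1 = -1
So x = -1 - (-1) = 0

x = 0


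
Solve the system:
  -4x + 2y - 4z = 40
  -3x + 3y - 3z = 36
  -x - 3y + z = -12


Using Cramer's rule. Expand each determinant along the first row.
D  = (-4)*[3*1 - (-3)*(-3)] - 2*[(-3)*1 - (-3)*(-1)] + (-4)*[(-3)*(-3) - 3*(-1)]
  = (-4)*(-6) - 2*(-6) + (-4)*(12) = -12
Dx = 40*[3*1 - (-3)*(-3)] - 2*[36*1 - (-3)*(-12)] + (-4)*[36*(-3) - 3*(-12)]
  = 40*(-6) - 2*(0) + (-4)*(-72) = 48
Dy = (-4)*[36*1 - (-3)*(-12)] - 40*[(-3)*1 - (-3)*(-1)] + (-4)*[(-3)*(-12) - 36*(-1)]
  = (-4)*(0) - 40*(-6) + (-4)*(72) = -48
Dz = (-4)*[3*(-12) - 36*(-3)] - 2*[(-3)*(-12) - 36*(-1)] + 40*[(-3)*(-3) - 3*(-1)]
  = (-4)*(72) - 2*(72) + 40*(12) = 48
x = Dx/D = 48/-12 = -4, y = Dy/D = -48/-12 = 4, z = Dz/D = 48/-12 = -4
Check eq1: (-4)(-4) + (2)(4) + (-4)(-4) = 40 = 40 ✓
Check eq2: (-3)(-4) + (3)(4) + (-3)(-4) = 36 = 36 ✓
Check eq3: (-1)(-4) + (-3)(4) + (1)(-4) = -12 = -12 ✓

x = -4, y = 4, z = -4


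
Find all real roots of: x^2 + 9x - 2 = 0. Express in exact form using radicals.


Using the quadratic formula: x = (-b ± sqrt(b^2 - 4ac)) / (2a)
Here a = 1, b = 9, c = -2
Discriminant = b^2 - 4ac = 9^2 - 4(1)(-2) = 81 + 8 = 89
Since discriminant = 89 > 0, there are two real roots.
x = (-9 ± sqrt(89)) / 2
Numerically: x ≈ 0.2170 or x ≈ -9.2170

x = (-9 + sqrt(89)) / 2 or x = (-9 - sqrt(89)) / 2


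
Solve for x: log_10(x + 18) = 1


Convert to exponential form: x + 18 = 10^1 = 10
x = 10 - 18 = -8
Check: log_10(-8 + 18) = log_10(10) = log_10(10) = 1 ✓

x = -8


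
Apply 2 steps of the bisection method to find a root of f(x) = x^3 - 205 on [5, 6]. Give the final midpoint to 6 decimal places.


f(x) = x^3 - 205
f(5) = -80 < 0
f(6) = 11 > 0

Step 1: midpoint = (5.000000 + 6.000000)/2 = 5.500000
  f(5.500000) = -38.625000
  f(mid) < 0, so root is in [5.500000, 6.000000]

Step 2: midpoint = (5.500000 + 6.000000)/2 = 5.750000
  f(5.750000) = -14.890625
  f(mid) < 0, so root is in [5.750000, 6.000000]

midpoint = 5.750000


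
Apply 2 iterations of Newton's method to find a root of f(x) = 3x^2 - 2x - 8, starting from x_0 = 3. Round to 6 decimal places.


Newton's method: x_(n+1) = x_n - f(x_n)/f'(x_n)
f(x) = 3x^2 - 2x - 8
f'(x) = 6x - 2

Iteration 1:
  f(3.000000) = 13.000000
  f'(3.000000) = 16.000000
  x_1 = 3.000000 - (13.000000)/(16.000000) = 2.187500

Iteration 2:
  f(2.187500) = 1.980469
  f'(2.187500) = 11.125000
  x_2 = 2.187500 - (1.980469)/(11.125000) = 2.009480

x_2 = 2.009480


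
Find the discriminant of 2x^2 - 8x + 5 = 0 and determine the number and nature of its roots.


For ax^2 + bx + c = 0, discriminant D = b^2 - 4ac
Here a = 2, b = -8, c = 5
D = (-8)^2 - 4(2)(5) = 64 - 40 = 24

D = 24 > 0 but not a perfect square
The equation has 2 distinct real irrational roots.

Discriminant = 24, 2 distinct real irrational roots


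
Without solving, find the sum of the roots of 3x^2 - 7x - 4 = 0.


By Vieta's formulas for ax^2 + bx + c = 0:
  Sum of roots = -b/a
  Product of roots = c/a

Here a = 3, b = -7, c = -4
Sum = -(-7)/3 = 7/3
Product = -4/3 = -4/3

Sum = 7/3


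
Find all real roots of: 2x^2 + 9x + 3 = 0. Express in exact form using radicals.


Using the quadratic formula: x = (-b ± sqrt(b^2 - 4ac)) / (2a)
Here a = 2, b = 9, c = 3
Discriminant = b^2 - 4ac = 9^2 - 4(2)(3) = 81 - 24 = 57
Since discriminant = 57 > 0, there are two real roots.
x = (-9 ± sqrt(57)) / 4
Numerically: x ≈ -0.3625 or x ≈ -4.1375

x = (-9 + sqrt(57)) / 4 or x = (-9 - sqrt(57)) / 4


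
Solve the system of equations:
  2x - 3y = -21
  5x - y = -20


Using Cramer's rule:
Determinant D = (2)(-1) - (5)(-3) = -2 + 15 = 13
Dx = (-21)(-1) - (-20)(-3) = 21 - 60 = -39
Dy = (2)(-20) - (5)(-21) = -40 + 105 = 65
x = Dx/D = -39/13 = -3
y = Dy/D = 65/13 = 5

x = -3, y = 5


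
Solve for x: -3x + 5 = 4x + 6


Starting with: -3x + 5 = 4x + 6
Move all x terms to left: (-3 - 4)x = 6 - 5
Simplify: -7x = 1
Divide both sides by -7: x = -1/7

x = -1/7


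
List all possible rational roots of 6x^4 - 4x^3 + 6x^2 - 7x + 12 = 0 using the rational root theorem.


Rational root theorem: possible roots are ±p/q where:
  p divides the constant term (12): p ∈ {1, 2, 3, 4, 6, 12}
  q divides the leading coefficient (6): q ∈ {1, 2, 3, 6}

All possible rational roots: -12, -6, -4, -3, -2, -3/2, -4/3, -1, -2/3, -1/2, -1/3, -1/6, 1/6, 1/3, 1/2, 2/3, 1, 4/3, 3/2, 2, 3, 4, 6, 12

-12, -6, -4, -3, -2, -3/2, -4/3, -1, -2/3, -1/2, -1/3, -1/6, 1/6, 1/3, 1/2, 2/3, 1, 4/3, 3/2, 2, 3, 4, 6, 12


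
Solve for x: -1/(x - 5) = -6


Multiply both sides by (x - 5): -1 = -6(x - 5)
Distribute: -1 = -6x + 30
-6x = -1 - 30 = -31
x = 31/6

x = 31/6


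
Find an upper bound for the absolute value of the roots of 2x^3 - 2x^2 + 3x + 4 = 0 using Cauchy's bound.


Cauchy's bound: all roots r satisfy |r| <= 1 + max(|a_i/a_n|) for i = 0,...,n-1
where a_n is the leading coefficient.

Coefficients: [2, -2, 3, 4]
Leading coefficient a_n = 2
Ratios |a_i/a_n|: 1, 3/2, 2
Maximum ratio: 2
Cauchy's bound: |r| <= 1 + 2 = 3

Upper bound = 3


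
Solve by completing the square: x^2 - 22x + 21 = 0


Start: x^2 - 22x + 21 = 0
Move constant: x^2 - 22x = -21
Half of -22 is -11, squared is 121
Add 121 to both sides: x^2 - 22x + 121 = 100
(x - 11)^2 = 100
x - 11 = ±10
x = 11 + 10 = 21 or x = 11 - 10 = 1

x = 1, x = 21


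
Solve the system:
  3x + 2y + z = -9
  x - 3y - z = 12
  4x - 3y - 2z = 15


Using Cramer's rule. Expand each determinant along the first row.
D  = 3*[(-3)*(-2) - (-1)*(-3)] - 2*[1*(-2) - (-1)*4] + 1*[1*(-3) - (-3)*4]
  = 3*(3) - 2*(2) + 1*(9) = 14
Dx = (-9)*[(-3)*(-2) - (-1)*(-3)] - 2*[12*(-2) - (-1)*15] + 1*[12*(-3) - (-3)*15]
  = (-9)*(3) - 2*(-9) + 1*(9) = 0
Dy = 3*[12*(-2) - (-1)*15] - (-9)*[1*(-2) - (-1)*4] + 1*[1*15 - 12*4]
  = 3*(-9) - (-9)*(2) + 1*(-33) = -42
Dz = 3*[(-3)*15 - 12*(-3)] - 2*[1*15 - 12*4] + (-9)*[1*(-3) - (-3)*4]
  = 3*(-9) - 2*(-33) + (-9)*(9) = -42
x = Dx/D = 0/14 = 0, y = Dy/D = -42/14 = -3, z = Dz/D = -42/14 = -3
Check eq1: (3)(0) + (2)(-3) + (1)(-3) = -9 = -9 ✓
Check eq2: (1)(0) + (-3)(-3) + (-1)(-3) = 12 = 12 ✓
Check eq3: (4)(0) + (-3)(-3) + (-2)(-3) = 15 = 15 ✓

x = 0, y = -3, z = -3


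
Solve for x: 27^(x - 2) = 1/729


Express both sides with the same base.
1/729 = 27^(-2)
Since the bases match, equate exponents: x - 2 = -2
So x = -2 - (-2) = 0

x = 0


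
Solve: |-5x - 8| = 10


An absolute value equation |expr| = 10 gives two cases:
Case 1: -5x - 8 = 10
  -5x = 18, so x = -18/5
Case 2: -5x - 8 = -10
  -5x = -2, so x = 2/5

x = -18/5, x = 2/5


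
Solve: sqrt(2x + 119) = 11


Square both sides: 2x + 119 = 11^2 = 121
2x = 121 - 119 = 2
x = 1
Check: sqrt(2*1 + 119) = sqrt(121) = 11 ✓

x = 1


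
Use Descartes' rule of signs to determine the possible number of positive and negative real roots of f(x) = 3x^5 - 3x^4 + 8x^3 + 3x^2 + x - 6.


Descartes' rule of signs:

For positive roots, count sign changes in f(x) = 3x^5 - 3x^4 + 8x^3 + 3x^2 + x - 6:
Signs of coefficients: +, -, +, +, +, -
Number of sign changes: 3
Possible positive real roots: 3, 1

For negative roots, examine f(-x) = -3x^5 - 3x^4 - 8x^3 + 3x^2 - x - 6:
Signs of coefficients: -, -, -, +, -, -
Number of sign changes: 2
Possible negative real roots: 2, 0

Positive roots: 3 or 1; Negative roots: 2 or 0


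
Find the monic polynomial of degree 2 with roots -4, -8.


A monic polynomial with roots -4, -8 is:
p(x) = (x + 4)(x + 8)
After multiplying by (x + 4): x + 4
After multiplying by (x + 8): x^2 + 12x + 32

x^2 + 12x + 32


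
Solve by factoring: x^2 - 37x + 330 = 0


We need two numbers that multiply to 330 and add to -37.
Those numbers are -22 and -15 (since (-22) * (-15) = 330 and (-22) + (-15) = -37).
So x^2 - 37x + 330 = (x - 22)(x - 15) = 0
Setting each factor to zero: x = 22 or x = 15

x = 15, x = 22


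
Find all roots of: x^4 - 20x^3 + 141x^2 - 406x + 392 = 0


Let p(x) = x^4 - 20x^3 + 141x^2 - 406x + 392. By the rational root theorem (leading coefficient 1), any rational root is an integer divisor of 392: try ±1, ±2, ... in turn.
Test x = 1: value = 108 ≠ 0.
Test x = -1: value = 960 ≠ 0.
Test x = 2: value = 0 ✓, so (x - 2) is a factor.
Synthetic division by (x - 2): bring down 1; 1(2) - 20 = -18; (-18)(2) + 141 = 105; 105(2) - 406 = -196; (-196)(2) + 392 = 0 → quotient x^3 - 18x^2 + 105x - 196, remainder 0.
Continue with the quotient x^3 - 18x^2 + 105x - 196 (candidates must divide 196; re-test x = 2 first in case it repeats).
Test x = 2: value = -50 ≠ 0.
Test x = -2: value = -486 ≠ 0.
Test x = 4: value = 0 ✓, so (x - 4) is a factor.
Synthetic division by (x - 4): bring down 1; 1(4) - 18 = -14; (-14)(4) + 105 = 49; 49(4) - 196 = 0 → quotient x^2 - 14x + 49, remainder 0.
Solve the quadratic x^2 - 14x + 49 = 0: discriminant = (-14)^2 - 4(1)(49) = 196 - 196 = 0.
Discriminant = 0, so a double root: x = 14/2 = 7.
Collecting all roots found:

x = 2, x = 4, x = 7 (multiplicity 2)
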